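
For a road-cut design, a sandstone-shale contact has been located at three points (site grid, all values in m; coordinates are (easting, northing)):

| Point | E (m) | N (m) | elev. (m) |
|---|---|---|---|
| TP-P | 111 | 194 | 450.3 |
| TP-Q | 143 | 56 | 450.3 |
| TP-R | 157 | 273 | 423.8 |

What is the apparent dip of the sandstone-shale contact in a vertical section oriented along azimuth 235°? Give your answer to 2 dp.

Two edge vectors: TP-P→TP-Q = (32, -138, 0), TP-P→TP-R = (46, 79, -26.5).
Normal n = (TP-P→TP-Q) × (TP-P→TP-R) = (3657, 848, 8876).
So ∂z/∂E = −n_x/n_z = −0.41201 and ∂z/∂N = −n_y/n_z = −0.09554.
Unit vector along 235° is (sin 235°, cos 235°) = (-0.8192, -0.5736).
Slope in that direction = a·(-0.8192) + b·(-0.5736) = 0.39230.
Apparent dip = arctan|0.39230| = 21.42° (true dip is 22.9°, so apparent ≤ true as expected).

21.42°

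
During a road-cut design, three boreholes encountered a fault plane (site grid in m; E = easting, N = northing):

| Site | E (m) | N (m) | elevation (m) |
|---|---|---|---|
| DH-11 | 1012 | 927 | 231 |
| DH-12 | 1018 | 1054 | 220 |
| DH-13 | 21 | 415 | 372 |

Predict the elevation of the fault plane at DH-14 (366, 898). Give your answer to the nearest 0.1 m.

Let the plane be z = a·E + b·N + c.
DH-12−DH-11: 6a + 127b = −11;  DH-13−DH-11: −991a − 512b = 141.
Solving gives a = −0.099971, b = −0.081891.
Then c = 231 − a·1012 − b·927 = 408.08.
At (366, 898): z = −36.6 − 73.5 + 408.08 = 298.0 m.

298.0 m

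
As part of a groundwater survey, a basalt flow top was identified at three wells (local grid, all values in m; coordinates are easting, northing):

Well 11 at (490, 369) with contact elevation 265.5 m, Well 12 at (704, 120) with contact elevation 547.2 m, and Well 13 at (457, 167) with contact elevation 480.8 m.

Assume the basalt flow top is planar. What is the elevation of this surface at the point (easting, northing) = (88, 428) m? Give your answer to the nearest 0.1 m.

176.3 m

Two edge vectors: Well 11→Well 12 = (214, -249, 281.7), Well 11→Well 13 = (-33, -202, 215.3).
Normal n = (Well 11→Well 12) × (Well 11→Well 13) = (3293.7, -55370.3, -51445).
So ∂z/∂easting = −n_x/n_z = 0.06402 and ∂z/∂northing = −n_y/n_z = −1.07630.
Intercept c from Well 11: 265.5 − 31.37 + 397.16 = 631.28.
At (88, 428): z = 5.6 − 460.7 + 631.28 = 176.3 m.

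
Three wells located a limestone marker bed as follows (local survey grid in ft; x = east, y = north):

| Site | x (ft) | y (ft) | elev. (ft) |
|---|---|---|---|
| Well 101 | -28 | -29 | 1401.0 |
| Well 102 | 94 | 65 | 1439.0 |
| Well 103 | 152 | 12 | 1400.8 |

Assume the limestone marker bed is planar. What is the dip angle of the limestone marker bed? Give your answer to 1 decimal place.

30.6°

Two edge vectors: Well 101→Well 102 = (122, 94, 38), Well 101→Well 103 = (180, 41, -0.2).
Normal n = (Well 101→Well 102) × (Well 101→Well 103) = (-1576.8, 6864.4, -11918).
So ∂z/∂x = −n_x/n_z = −0.13230 and ∂z/∂y = −n_y/n_z = 0.57597.
Gradient magnitude |∇z| = √(a² + b²) = √(0.01750 + 0.33174) = 0.59097.
True dip = arctan(0.59097) = 30.6°, dipping toward SSE (azimuth ≈ 167°).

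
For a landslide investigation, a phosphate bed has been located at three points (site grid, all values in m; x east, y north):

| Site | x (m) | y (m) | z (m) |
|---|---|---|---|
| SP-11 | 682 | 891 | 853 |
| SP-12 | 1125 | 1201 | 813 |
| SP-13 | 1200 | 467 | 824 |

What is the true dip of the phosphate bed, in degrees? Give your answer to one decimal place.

Two edge vectors: SP-11→SP-12 = (443, 310, -40), SP-11→SP-13 = (518, -424, -29).
Normal n = (SP-11→SP-12) × (SP-11→SP-13) = (-25950, -7873, -348412).
So ∂z/∂x = −n_x/n_z = −0.07448 and ∂z/∂y = −n_y/n_z = −0.02260.
Gradient magnitude |∇z| = √(a² + b²) = √(0.00555 + 0.00051) = 0.07783.
True dip = arctan(0.07783) = 4.5°, dipping toward ENE (azimuth ≈ 073°).

4.5°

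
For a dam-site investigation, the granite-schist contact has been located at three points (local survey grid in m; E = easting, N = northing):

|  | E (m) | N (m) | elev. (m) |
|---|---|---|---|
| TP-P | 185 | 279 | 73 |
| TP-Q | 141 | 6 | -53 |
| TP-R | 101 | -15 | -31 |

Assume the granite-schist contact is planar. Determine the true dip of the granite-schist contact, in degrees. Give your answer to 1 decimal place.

Let the plane be z = a·E + b·N + c.
TP-Q−TP-P: −44a − 273b = −126;  TP-R−TP-P: −84a − 294b = −104.
Solving gives a = −0.86555, b = 0.60104.
Gradient magnitude |∇z| = √(a² + b²) = √(0.74917 + 0.36125) = 1.05376.
True dip = arctan(1.05376) = 46.5°, dipping toward SE (azimuth ≈ 125°).

46.5°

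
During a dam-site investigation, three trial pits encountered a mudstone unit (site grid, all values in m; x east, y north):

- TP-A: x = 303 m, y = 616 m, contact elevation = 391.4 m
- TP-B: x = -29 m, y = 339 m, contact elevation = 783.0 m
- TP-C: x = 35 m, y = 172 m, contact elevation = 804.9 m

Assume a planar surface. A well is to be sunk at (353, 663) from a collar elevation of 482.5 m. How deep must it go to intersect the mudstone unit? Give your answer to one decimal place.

152.4 m

Let the plane be z = a·x + b·y + c.
TP-B−TP-A: −332a − 277b = 391.6;  TP-C−TP-A: −268a − 444b = 413.5.
Solving gives a = −0.81084, b = −0.44188.
Then c = 391.4 − a·303 − b·616 = 909.28.
At (353, 663): z_contact = −286.23 − 292.97 + 909.28 = 330.09 m.
Depth below ground = 482.5 − 330.09 = 152.4 m.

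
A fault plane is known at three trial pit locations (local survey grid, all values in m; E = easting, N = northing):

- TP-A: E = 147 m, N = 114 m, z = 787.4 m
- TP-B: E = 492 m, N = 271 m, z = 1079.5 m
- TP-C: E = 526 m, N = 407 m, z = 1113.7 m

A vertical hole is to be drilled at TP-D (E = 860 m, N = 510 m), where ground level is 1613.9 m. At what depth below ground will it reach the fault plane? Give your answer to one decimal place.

219.6 m

Let the plane be z = a·E + b·N + c.
TP-B−TP-A: 345a + 157b = 292.1;  TP-C−TP-A: 379a + 293b = 326.3.
Solving gives a = 0.82623, b = 0.04491.
Then c = 787.4 − a·147 − b·114 = 660.82.
At (860, 510): z_contact = 710.56 + 22.91 + 660.82 = 1394.29 m.
Depth below ground = 1613.9 − 1394.29 = 219.6 m.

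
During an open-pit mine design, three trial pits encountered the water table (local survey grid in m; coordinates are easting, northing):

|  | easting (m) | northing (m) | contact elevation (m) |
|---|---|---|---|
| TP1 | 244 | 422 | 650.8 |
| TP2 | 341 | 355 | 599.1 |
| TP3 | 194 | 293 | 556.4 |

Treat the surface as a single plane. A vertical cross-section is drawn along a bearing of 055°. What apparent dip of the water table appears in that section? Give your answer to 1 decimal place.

22.1°

Two edge vectors: TP1→TP2 = (97, -67, -51.7), TP1→TP3 = (-50, -129, -94.4).
Normal n = (TP1→TP2) × (TP1→TP3) = (-344.5, 11741.8, -15863).
So ∂z/∂easting = −n_x/n_z = −0.02172 and ∂z/∂northing = −n_y/n_z = 0.74020.
Unit vector along 055° is (sin 55°, cos 55°) = (0.8192, 0.5736).
Slope in that direction = a·(0.8192) + b·(0.5736) = 0.40677.
Apparent dip = arctan|0.40677| = 22.1° (true dip is 36.5°, so apparent ≤ true as expected).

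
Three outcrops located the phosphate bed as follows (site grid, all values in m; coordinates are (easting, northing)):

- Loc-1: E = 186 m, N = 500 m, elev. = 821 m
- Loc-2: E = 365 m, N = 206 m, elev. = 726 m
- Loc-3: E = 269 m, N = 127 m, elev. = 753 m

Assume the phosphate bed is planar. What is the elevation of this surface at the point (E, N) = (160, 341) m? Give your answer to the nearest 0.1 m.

Let the plane be z = a·E + b·N + c.
Loc-2−Loc-1: 179a − 294b = −95;  Loc-3−Loc-1: 83a − 373b = −68.
Solving gives a = −0.36452, b = 0.10119.
Then c = 821 − a·186 − b·500 = 838.21.
At (160, 341): z = −58.3 + 34.5 + 838.21 = 814.4 m.

814.4 m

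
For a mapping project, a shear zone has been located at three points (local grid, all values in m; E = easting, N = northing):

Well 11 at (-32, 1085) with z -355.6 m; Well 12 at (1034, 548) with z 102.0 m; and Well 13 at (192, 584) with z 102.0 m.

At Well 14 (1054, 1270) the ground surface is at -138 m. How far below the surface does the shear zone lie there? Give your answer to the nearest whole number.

433 m

Two edge vectors: Well 11→Well 12 = (1066, -537, 457.6), Well 11→Well 13 = (224, -501, 457.6).
Normal n = (Well 11→Well 12) × (Well 11→Well 13) = (-16473.6, -385299.2, -413778).
So ∂z/∂E = −n_x/n_z = −0.03981 and ∂z/∂N = −n_y/n_z = −0.93117.
Intercept c from Well 11: -355.6 − 1.27 + 1010.32 = 653.45.
At (1054, 1270): z_contact = −42.0 − 1182.6 + 653.45 = -571.1 m.
Depth below ground = -138 − (-571.1) = 433 m.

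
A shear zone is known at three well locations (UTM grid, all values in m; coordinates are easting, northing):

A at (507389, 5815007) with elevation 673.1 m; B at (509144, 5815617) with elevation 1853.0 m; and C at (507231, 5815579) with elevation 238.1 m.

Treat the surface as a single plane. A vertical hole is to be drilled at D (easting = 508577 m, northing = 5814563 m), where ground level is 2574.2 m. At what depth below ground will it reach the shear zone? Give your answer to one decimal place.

Two edge vectors: A→B = (1755, 610, 1179.9), A→C = (-158, 572, -435).
Normal n = (A→B) × (A→C) = (-940252.8, 577000.8, 1100240).
So ∂z/∂easting = −n_x/n_z = 0.854588817 and ∂z/∂northing = −n_y/n_z = −0.524431760.
Intercept c from A: 673.1 − 433608.97 + 3049574.36 = 2616638.49.
At (508577, 5814563): z_contact = 434624.22 − 3049341.51 + 2616638.49 = 1921.20 m.
Depth below ground = 2574.2 − 1921.20 = 653.0 m.

653.0 m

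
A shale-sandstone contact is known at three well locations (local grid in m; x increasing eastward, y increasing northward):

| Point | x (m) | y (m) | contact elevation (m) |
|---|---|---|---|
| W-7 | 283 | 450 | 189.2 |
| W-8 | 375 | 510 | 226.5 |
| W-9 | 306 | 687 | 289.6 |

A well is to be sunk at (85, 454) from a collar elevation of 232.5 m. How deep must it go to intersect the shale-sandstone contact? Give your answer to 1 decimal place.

Two edge vectors: W-7→W-8 = (92, 60, 37.3), W-7→W-9 = (23, 237, 100.4).
Normal n = (W-7→W-8) × (W-7→W-9) = (-2816.1, -8378.9, 20424).
So ∂z/∂x = −n_x/n_z = 0.13788 and ∂z/∂y = −n_y/n_z = 0.41025.
Intercept c from W-7: 189.2 − 39.02 − 184.61 = −34.43.
At (85, 454): z_contact = 11.72 + 186.25 − 34.43 = 163.54 m.
Depth below ground = 232.5 − 163.54 = 69.0 m.

69.0 m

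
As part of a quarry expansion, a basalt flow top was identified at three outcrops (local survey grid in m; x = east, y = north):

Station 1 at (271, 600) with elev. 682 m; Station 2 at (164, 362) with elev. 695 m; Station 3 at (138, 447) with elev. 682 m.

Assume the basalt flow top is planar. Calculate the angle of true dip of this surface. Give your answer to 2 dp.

9.78°

Two edge vectors: Station 1→Station 2 = (-107, -238, 13), Station 1→Station 3 = (-133, -153, 0).
Normal n = (Station 1→Station 2) × (Station 1→Station 3) = (1989, -1729, -15283).
So ∂z/∂x = −n_x/n_z = 0.13014 and ∂z/∂y = −n_y/n_z = −0.11313.
Gradient magnitude |∇z| = √(a² + b²) = √(0.01694 + 0.01280) = 0.17244.
True dip = arctan(0.17244) = 9.78°, dipping toward NW (azimuth ≈ 311°).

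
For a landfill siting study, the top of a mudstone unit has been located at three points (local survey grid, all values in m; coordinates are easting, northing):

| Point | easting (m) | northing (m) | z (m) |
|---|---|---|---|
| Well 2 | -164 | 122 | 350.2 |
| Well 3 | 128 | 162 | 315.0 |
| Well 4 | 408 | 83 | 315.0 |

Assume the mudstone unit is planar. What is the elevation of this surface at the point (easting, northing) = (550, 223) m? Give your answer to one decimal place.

Let the plane be z = a·easting + b·northing + c.
Well 3−Well 2: 292a + 40b = −35.2;  Well 4−Well 2: 572a − 39b = −35.2.
Solving gives a = −0.08115, b = −0.28762.
Then c = 350.2 − a·-164 − b·122 = 371.98.
At (550, 223): z = −44.6 − 64.1 + 371.98 = 263.2 m.

263.2 m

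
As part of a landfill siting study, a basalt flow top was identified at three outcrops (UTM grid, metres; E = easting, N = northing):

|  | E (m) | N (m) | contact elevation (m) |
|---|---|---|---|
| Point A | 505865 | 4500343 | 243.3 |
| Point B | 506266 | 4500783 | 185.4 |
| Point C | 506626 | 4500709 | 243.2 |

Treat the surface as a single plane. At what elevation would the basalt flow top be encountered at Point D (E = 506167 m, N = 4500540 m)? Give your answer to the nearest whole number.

231 m

Let the plane be z = a·E + b·N + c.
Point B−Point A: 401a + 440b = −57.9;  Point C−Point A: 761a + 366b = −0.1.
Solving gives a = 0.11244191, b = −0.23406638.
Then c = 243.3 − a·505865 − b·4500343 = 996741.86.
At (506167, 4500540): z = 56914.4 − 1053425.1 + 996741.86 = 231.1 m.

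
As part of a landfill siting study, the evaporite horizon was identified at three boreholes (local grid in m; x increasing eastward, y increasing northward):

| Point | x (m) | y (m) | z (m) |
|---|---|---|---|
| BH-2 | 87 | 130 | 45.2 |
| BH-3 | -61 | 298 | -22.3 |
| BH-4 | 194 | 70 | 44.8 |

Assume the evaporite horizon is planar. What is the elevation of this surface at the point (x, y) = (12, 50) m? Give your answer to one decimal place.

Two edge vectors: BH-2→BH-3 = (-148, 168, -67.5), BH-2→BH-4 = (107, -60, -0.4).
Normal n = (BH-2→BH-3) × (BH-2→BH-4) = (-4117.2, -7281.7, -9096).
So ∂z/∂x = −n_x/n_z = −0.45264 and ∂z/∂y = −n_y/n_z = −0.80054.
Intercept c from BH-2: 45.2 + 39.38 + 104.07 = 188.65.
At (12, 50): z = −5.4 − 40.0 + 188.65 = 143.2 m.

143.2 m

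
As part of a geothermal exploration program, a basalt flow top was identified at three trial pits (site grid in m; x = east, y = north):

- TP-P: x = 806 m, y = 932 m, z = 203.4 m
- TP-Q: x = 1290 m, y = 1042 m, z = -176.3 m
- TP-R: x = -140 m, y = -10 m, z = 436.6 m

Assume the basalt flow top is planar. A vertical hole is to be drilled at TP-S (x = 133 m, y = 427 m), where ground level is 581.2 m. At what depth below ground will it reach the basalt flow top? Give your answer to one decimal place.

96.3 m

Two edge vectors: TP-P→TP-Q = (484, 110, -379.7), TP-P→TP-R = (-946, -942, 233.2).
Normal n = (TP-P→TP-Q) × (TP-P→TP-R) = (-332025.4, 246327.4, -351868).
So ∂z/∂x = −n_x/n_z = −0.943608 and ∂z/∂y = −n_y/n_z = 0.700056.
Intercept c from TP-P: 203.4 + 760.55 − 652.45 = 311.50.
At (133, 427): z_contact = −125.50 + 298.92 + 311.50 = 484.92 m.
Depth below ground = 581.2 − 484.92 = 96.3 m.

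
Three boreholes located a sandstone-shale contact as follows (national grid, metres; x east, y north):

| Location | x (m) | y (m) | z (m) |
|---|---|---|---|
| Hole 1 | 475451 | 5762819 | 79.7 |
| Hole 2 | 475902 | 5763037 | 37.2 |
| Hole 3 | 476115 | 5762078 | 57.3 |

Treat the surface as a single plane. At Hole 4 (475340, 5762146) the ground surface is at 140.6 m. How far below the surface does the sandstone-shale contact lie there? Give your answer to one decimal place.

27.0 m

Let the plane be z = a·x + b·y + c.
Hole 2−Hole 1: 451a + 218b = −42.5;  Hole 3−Hole 1: 664a − 741b = −22.4.
Solving gives a = −0.075949956, b = −0.037828301.
Then c = 79.7 − a·475451 − b·5762819 = 254187.83.
At (475340, 5762146): z_contact = −36102.05 − 217972.19 + 254187.83 = 113.59 m.
Depth below ground = 140.6 − 113.59 = 27.0 m.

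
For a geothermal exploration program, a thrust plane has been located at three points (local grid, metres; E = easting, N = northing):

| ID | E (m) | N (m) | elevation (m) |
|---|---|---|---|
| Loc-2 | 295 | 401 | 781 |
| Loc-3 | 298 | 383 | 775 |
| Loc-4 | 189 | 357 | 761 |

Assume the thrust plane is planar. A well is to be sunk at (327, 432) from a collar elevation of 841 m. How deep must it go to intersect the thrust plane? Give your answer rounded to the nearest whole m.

48 m

Let the plane be z = a·E + b·N + c.
Loc-3−Loc-2: 3a − 18b = −6;  Loc-4−Loc-2: −106a − 44b = −20.
Solving gives a = 0.04706, b = 0.34118.
Then c = 781 − a·295 − b·401 = 630.31.
At (327, 432): z_contact = 15.4 + 147.4 + 630.31 = 793.1 m.
Depth below ground = 841 − 793.1 = 48 m.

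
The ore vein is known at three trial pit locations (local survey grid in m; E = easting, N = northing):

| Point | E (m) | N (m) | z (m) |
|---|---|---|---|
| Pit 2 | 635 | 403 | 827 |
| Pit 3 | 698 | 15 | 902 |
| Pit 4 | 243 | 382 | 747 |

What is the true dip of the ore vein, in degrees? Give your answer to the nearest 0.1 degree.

14.9°

Let the plane be z = a·E + b·N + c.
Pit 3−Pit 2: 63a − 388b = 75;  Pit 4−Pit 2: −392a − 21b = −80.
Solving gives a = 0.21259, b = −0.15878.
Gradient magnitude |∇z| = √(a² + b²) = √(0.04519 + 0.02521) = 0.26534.
True dip = arctan(0.26534) = 14.9°, dipping toward NW (azimuth ≈ 307°).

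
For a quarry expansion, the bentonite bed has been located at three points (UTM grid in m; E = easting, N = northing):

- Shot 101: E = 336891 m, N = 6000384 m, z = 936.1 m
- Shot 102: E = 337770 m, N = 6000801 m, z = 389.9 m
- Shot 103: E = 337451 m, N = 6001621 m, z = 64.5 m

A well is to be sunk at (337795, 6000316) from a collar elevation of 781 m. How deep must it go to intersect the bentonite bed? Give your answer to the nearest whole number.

139 m

Two edge vectors: Shot 101→Shot 102 = (879, 417, -546.2), Shot 101→Shot 103 = (560, 1237, -871.6).
Normal n = (Shot 101→Shot 102) × (Shot 101→Shot 103) = (312192.2, 460264.4, 853803).
So ∂z/∂E = −n_x/n_z = −0.36564898 and ∂z/∂N = −n_y/n_z = −0.53907564.
Intercept c from Shot 101: 936.1 + 123183.85 + 3234660.85 = 3358780.81.
At (337795, 6000316): z_contact = −123514.4 − 3234624.2 + 3358780.81 = 642.2 m.
Depth below ground = 781 − 642.2 = 139 m.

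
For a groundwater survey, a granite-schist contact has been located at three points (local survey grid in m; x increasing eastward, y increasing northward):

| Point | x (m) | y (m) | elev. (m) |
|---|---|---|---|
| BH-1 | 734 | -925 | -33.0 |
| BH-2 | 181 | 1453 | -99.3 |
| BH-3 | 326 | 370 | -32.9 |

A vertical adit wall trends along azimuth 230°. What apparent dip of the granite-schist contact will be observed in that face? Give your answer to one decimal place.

18.2°

Let the plane be z = a·x + b·y + c.
BH-2−BH-1: −553a + 2378b = −66.3;  BH-3−BH-1: −408a + 1295b = 0.1.
Solving gives a = −0.33884, b = −0.10668.
Unit vector along 230° is (sin 230°, cos 230°) = (-0.7660, -0.6428).
Slope in that direction = a·(-0.7660) + b·(-0.6428) = 0.32814.
Apparent dip = arctan|0.32814| = 18.2° (true dip is 19.6°, so apparent ≤ true as expected).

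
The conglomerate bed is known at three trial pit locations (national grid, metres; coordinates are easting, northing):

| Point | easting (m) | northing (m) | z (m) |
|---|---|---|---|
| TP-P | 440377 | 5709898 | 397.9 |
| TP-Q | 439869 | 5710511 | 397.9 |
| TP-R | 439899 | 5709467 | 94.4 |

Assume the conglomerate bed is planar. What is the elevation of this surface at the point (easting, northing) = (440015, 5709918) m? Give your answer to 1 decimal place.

272.4 m

Let the plane be z = a·easting + b·northing + c.
TP-Q−TP-P: −508a + 613b = 0;  TP-R−TP-P: −478a − 431b = −303.5.
Solving gives a = 0.363397088, b = 0.301151257.
Then c = 397.9 − a·440377 − b·5709898 = −1879176.78.
At (440015, 5709918): z = 159900.2 + 1719549.0 − 1879176.78 = 272.4 m.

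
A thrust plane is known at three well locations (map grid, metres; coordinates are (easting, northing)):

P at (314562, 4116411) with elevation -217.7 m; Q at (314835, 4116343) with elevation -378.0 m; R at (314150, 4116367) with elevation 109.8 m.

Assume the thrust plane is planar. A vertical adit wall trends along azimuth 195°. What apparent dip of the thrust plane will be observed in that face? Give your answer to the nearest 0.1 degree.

Let the plane be z = a·E + b·N + c.
Q−P: 273a − 68b = −160.3;  R−P: −412a − 44b = 327.5.
Solving gives a = −0.73257, b = −0.58369.
Unit vector along 195° is (sin 195°, cos 195°) = (-0.2588, -0.9659).
Slope in that direction = a·(-0.2588) + b·(-0.9659) = 0.75340.
Apparent dip = arctan|0.75340| = 37.0° (true dip is 43.1°, so apparent ≤ true as expected).

37.0°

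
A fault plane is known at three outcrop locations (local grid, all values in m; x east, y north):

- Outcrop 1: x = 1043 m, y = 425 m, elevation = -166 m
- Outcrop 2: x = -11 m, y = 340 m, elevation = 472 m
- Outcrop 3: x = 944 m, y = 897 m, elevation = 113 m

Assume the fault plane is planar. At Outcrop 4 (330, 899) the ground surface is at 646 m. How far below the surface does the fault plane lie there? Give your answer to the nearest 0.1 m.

137.8 m

Two edge vectors: Outcrop 1→Outcrop 2 = (-1054, -85, 638), Outcrop 1→Outcrop 3 = (-99, 472, 279).
Normal n = (Outcrop 1→Outcrop 2) × (Outcrop 1→Outcrop 3) = (-324851, 230904, -505903).
So ∂z/∂x = −n_x/n_z = −0.642121 and ∂z/∂y = −n_y/n_z = 0.456420.
Intercept c from Outcrop 1: -166 + 669.73 − 193.98 = 309.75.
At (330, 899): z_contact = −211.90 + 410.32 + 309.75 = 508.18 m.
Depth below ground = 646 − 508.18 = 137.8 m.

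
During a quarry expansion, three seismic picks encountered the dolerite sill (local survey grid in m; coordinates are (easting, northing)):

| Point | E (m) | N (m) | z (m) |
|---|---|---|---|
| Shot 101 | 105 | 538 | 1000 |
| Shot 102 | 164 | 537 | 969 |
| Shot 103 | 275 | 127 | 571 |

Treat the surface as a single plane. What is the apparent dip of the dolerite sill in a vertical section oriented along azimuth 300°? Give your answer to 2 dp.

Two edge vectors: Shot 101→Shot 102 = (59, -1, -31), Shot 101→Shot 103 = (170, -411, -429).
Normal n = (Shot 101→Shot 102) × (Shot 101→Shot 103) = (-12312, 20041, -24079).
So ∂z/∂E = −n_x/n_z = −0.51132 and ∂z/∂N = −n_y/n_z = 0.83230.
Unit vector along 300° is (sin 300°, cos 300°) = (-0.8660, 0.5000).
Slope in that direction = a·(-0.8660) + b·(0.5000) = 0.85896.
Apparent dip = arctan|0.85896| = 40.66° (true dip is 44.3°, so apparent ≤ true as expected).

40.66°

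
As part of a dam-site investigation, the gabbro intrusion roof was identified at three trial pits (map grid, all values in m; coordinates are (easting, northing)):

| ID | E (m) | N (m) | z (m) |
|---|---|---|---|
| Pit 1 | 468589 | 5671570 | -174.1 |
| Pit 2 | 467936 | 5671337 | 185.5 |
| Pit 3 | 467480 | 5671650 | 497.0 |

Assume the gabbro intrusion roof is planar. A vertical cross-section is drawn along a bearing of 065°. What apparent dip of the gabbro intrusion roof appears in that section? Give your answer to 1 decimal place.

25.9°

Let the plane be z = a·E + b·N + c.
Pit 2−Pit 1: −653a − 233b = 359.6;  Pit 3−Pit 1: −1109a + 80b = 671.1.
Solving gives a = −0.59598, b = 0.12694.
Unit vector along 065° is (sin 65°, cos 65°) = (0.9063, 0.4226).
Slope in that direction = a·(0.9063) + b·(0.4226) = −0.48650.
Apparent dip = arctan|0.48650| = 25.9° (true dip is 31.4°, so apparent ≤ true as expected).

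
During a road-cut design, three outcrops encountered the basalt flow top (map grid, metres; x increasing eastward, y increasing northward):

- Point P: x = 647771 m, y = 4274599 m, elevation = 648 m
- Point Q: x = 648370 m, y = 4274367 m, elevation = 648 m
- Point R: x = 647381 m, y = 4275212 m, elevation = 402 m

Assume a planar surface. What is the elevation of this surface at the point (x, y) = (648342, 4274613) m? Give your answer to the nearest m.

523 m

Let the plane be z = a·x + b·y + c.
Point Q−Point P: 599a − 232b = 0;  Point R−Point P: −390a + 613b = −246.
Solving gives a = −0.20625427, b = −0.53252719.
Then c = 648 − a·647771 − b·4274599 = 2410593.71.
At (648342, 4274613): z = −133723.3 − 2276347.6 + 2410593.71 = 522.8 m.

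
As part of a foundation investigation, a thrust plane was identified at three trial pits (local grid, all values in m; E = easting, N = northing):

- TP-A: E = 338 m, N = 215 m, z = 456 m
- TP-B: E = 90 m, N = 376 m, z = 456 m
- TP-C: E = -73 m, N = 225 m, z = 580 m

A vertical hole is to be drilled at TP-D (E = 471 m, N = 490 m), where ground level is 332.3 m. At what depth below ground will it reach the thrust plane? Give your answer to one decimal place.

Two edge vectors: TP-A→TP-B = (-248, 161, 0), TP-A→TP-C = (-411, 10, 124).
Normal n = (TP-A→TP-B) × (TP-A→TP-C) = (19964, 30752, 63691).
So ∂z/∂E = −n_x/n_z = −0.31345 and ∂z/∂N = −n_y/n_z = −0.48283.
Intercept c from TP-A: 456 + 105.95 + 103.81 = 665.76.
At (471, 490): z_contact = −147.64 − 236.59 + 665.76 = 281.53 m.
Depth below ground = 332.3 − 281.53 = 50.8 m.

50.8 m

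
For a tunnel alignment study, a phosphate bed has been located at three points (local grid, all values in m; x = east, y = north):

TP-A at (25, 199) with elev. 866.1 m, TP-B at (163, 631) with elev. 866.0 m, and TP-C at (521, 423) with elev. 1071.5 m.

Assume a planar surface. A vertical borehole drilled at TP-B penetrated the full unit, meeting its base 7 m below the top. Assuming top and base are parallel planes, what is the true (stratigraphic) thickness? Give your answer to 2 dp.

Let the plane be z = a·x + b·y + c.
TP-B−TP-A: 138a + 432b = −0.1;  TP-C−TP-A: 496a + 224b = 205.4.
Solving gives a = 0.48405, b = −0.15486.
|∇z| = √(a²+b²) = 0.50822, so dip δ = arctan(0.50822) = 26.94°.
True thickness = vertical thickness × cos δ = 7 × cos 26.94° = 6.24 m.

6.24 m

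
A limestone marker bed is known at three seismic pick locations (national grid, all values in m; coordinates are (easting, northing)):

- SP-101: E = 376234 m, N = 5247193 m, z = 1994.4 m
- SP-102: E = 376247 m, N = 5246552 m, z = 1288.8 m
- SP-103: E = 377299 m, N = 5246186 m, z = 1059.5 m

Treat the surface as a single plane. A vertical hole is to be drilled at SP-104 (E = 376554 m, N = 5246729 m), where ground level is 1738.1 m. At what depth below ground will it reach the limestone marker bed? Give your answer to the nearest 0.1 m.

202.8 m

Two edge vectors: SP-101→SP-102 = (13, -641, -705.6), SP-101→SP-103 = (1065, -1007, -934.9).
Normal n = (SP-101→SP-102) × (SP-101→SP-103) = (-111268.3, -739310.3, 669574).
So ∂z/∂E = −n_x/n_z = 0.166177749 and ∂z/∂N = −n_y/n_z = 1.104150251.
Intercept c from SP-101: 1994.4 − 62521.72 − 5793689.47 = −5854216.79.
At (376554, 5246729): z_contact = 62574.90 + 5793177.14 − 5854216.79 = 1535.25 m.
Depth below ground = 1738.1 − 1535.25 = 202.8 m.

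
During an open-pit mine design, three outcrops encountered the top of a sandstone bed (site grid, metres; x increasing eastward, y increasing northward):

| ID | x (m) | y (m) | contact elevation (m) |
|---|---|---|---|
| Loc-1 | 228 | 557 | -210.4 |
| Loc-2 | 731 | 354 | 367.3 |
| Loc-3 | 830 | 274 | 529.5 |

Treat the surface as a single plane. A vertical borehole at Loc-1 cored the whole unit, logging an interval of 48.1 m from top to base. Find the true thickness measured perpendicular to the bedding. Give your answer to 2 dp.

28.24 m

Two edge vectors: Loc-1→Loc-2 = (503, -203, 577.7), Loc-1→Loc-3 = (602, -283, 739.9).
Normal n = (Loc-1→Loc-2) × (Loc-1→Loc-3) = (13289.4, -24394.3, -20143).
So ∂z/∂x = −n_x/n_z = 0.65975 and ∂z/∂y = −n_y/n_z = −1.21106.
|∇z| = √(a²+b²) = 1.37910, so dip δ = arctan(1.37910) = 54.05°.
True thickness = vertical thickness × cos δ = 48.1 × cos 54.05° = 28.24 m.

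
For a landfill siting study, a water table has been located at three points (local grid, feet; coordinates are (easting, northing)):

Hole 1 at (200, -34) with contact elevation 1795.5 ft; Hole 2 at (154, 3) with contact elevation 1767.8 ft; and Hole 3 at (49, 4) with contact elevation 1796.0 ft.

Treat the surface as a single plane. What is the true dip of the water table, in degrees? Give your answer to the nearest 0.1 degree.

Two edge vectors: Hole 1→Hole 2 = (-46, 37, -27.7), Hole 1→Hole 3 = (-151, 38, 0.5).
Normal n = (Hole 1→Hole 2) × (Hole 1→Hole 3) = (1071.1, 4205.7, 3839).
So ∂z/∂E = −n_x/n_z = −0.27900 and ∂z/∂N = −n_y/n_z = −1.09552.
Gradient magnitude |∇z| = √(a² + b²) = √(0.07784 + 1.20016) = 1.13049.
True dip = arctan(1.13049) = 48.5°, dipping toward NNE (azimuth ≈ 014°).

48.5°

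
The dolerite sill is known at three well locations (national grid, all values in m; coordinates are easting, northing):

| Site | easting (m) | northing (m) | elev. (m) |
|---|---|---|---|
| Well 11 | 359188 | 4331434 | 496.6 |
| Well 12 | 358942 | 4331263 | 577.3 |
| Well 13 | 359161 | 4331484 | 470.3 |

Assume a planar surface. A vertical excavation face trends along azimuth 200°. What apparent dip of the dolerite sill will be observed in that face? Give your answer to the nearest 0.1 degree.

25.2°

Two edge vectors: Well 11→Well 12 = (-246, -171, 80.7), Well 11→Well 13 = (-27, 50, -26.3).
Normal n = (Well 11→Well 12) × (Well 11→Well 13) = (462.3, -8648.7, -16917).
So ∂z/∂easting = −n_x/n_z = 0.02733 and ∂z/∂northing = −n_y/n_z = −0.51124.
Unit vector along 200° is (sin 200°, cos 200°) = (-0.3420, -0.9397).
Slope in that direction = a·(-0.3420) + b·(-0.9397) = 0.47106.
Apparent dip = arctan|0.47106| = 25.2° (true dip is 27.1°, so apparent ≤ true as expected).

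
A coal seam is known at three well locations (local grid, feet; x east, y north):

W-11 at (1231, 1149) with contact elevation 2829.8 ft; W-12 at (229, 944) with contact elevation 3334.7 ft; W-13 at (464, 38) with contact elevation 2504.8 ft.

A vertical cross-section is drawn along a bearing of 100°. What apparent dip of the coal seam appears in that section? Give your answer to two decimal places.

Two edge vectors: W-11→W-12 = (-1002, -205, 504.9), W-11→W-13 = (-767, -1111, -325).
Normal n = (W-11→W-12) × (W-11→W-13) = (627568.9, -712908.3, 955987).
So ∂z/∂x = −n_x/n_z = −0.65646 and ∂z/∂y = −n_y/n_z = 0.74573.
Unit vector along 100° is (sin 100°, cos 100°) = (0.9848, -0.1736).
Slope in that direction = a·(0.9848) + b·(-0.1736) = −0.77598.
Apparent dip = arctan|0.77598| = 37.81° (true dip is 44.8°, so apparent ≤ true as expected).

37.81°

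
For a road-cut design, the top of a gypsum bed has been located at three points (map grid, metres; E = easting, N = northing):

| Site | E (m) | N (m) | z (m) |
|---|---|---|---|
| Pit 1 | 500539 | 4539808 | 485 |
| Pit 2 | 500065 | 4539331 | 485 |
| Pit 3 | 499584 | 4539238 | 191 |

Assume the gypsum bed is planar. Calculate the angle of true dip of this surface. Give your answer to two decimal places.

46.85°

Two edge vectors: Pit 1→Pit 2 = (-474, -477, 0), Pit 1→Pit 3 = (-955, -570, -294).
Normal n = (Pit 1→Pit 2) × (Pit 1→Pit 3) = (140238, -139356, -185355).
So ∂z/∂E = −n_x/n_z = 0.75659 and ∂z/∂N = −n_y/n_z = −0.75183.
Gradient magnitude |∇z| = √(a² + b²) = √(0.57243 + 0.56525) = 1.06662.
True dip = arctan(1.06662) = 46.85°, dipping toward NW (azimuth ≈ 315°).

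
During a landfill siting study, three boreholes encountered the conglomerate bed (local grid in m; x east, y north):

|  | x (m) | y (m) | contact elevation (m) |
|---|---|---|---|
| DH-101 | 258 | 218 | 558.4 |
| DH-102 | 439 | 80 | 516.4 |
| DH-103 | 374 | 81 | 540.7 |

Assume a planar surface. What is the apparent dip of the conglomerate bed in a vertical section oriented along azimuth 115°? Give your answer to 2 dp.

14.64°

Let the plane be z = a·x + b·y + c.
DH-102−DH-101: 181a − 138b = −42;  DH-103−DH-101: 116a − 137b = −17.7.
Solving gives a = −0.37677, b = −0.18982.
Unit vector along 115° is (sin 115°, cos 115°) = (0.9063, -0.4226).
Slope in that direction = a·(0.9063) + b·(-0.4226) = −0.26125.
Apparent dip = arctan|0.26125| = 14.64° (true dip is 22.9°, so apparent ≤ true as expected).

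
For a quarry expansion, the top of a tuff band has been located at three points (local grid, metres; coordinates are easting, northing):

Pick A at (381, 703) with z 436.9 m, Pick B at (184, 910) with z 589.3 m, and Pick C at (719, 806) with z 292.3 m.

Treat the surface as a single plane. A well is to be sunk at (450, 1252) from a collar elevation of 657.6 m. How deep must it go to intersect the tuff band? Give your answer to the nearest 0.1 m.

115.5 m

Let the plane be z = a·easting + b·northing + c.
Pick B−Pick A: −197a + 207b = 152.4;  Pick C−Pick A: 338a + 103b = −144.6.
Solving gives a = −0.505550, b = 0.255105.
Then c = 436.9 − a·381 − b·703 = 450.18.
At (450, 1252): z_contact = −227.50 + 319.39 + 450.18 = 542.07 m.
Depth below ground = 657.6 − 542.07 = 115.5 m.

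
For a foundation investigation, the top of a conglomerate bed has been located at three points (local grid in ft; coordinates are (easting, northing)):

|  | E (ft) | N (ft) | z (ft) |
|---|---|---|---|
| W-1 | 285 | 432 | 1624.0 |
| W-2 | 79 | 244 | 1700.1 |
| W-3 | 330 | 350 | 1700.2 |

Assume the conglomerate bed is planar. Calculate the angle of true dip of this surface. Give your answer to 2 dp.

Let the plane be z = a·E + b·N + c.
W-2−W-1: −206a − 188b = 76.1;  W-3−W-1: 45a − 82b = 76.2.
Solving gives a = 0.31893, b = −0.75425.
Gradient magnitude |∇z| = √(a² + b²) = √(0.10171 + 0.56889) = 0.81890.
True dip = arctan(0.81890) = 39.31°, dipping toward NNW (azimuth ≈ 337°).

39.31°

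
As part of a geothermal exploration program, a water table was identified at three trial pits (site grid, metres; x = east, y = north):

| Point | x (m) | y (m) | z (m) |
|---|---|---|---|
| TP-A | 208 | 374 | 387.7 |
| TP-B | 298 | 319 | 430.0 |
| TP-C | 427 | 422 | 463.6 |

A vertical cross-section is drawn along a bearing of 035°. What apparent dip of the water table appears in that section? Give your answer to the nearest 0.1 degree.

Let the plane be z = a·x + b·y + c.
TP-B−TP-A: 90a − 55b = 42.3;  TP-C−TP-A: 219a + 48b = 75.9.
Solving gives a = 0.37916, b = −0.14865.
Unit vector along 035° is (sin 35°, cos 35°) = (0.5736, 0.8192).
Slope in that direction = a·(0.5736) + b·(0.8192) = 0.09571.
Apparent dip = arctan|0.09571| = 5.5° (true dip is 22.2°, so apparent ≤ true as expected).

5.5°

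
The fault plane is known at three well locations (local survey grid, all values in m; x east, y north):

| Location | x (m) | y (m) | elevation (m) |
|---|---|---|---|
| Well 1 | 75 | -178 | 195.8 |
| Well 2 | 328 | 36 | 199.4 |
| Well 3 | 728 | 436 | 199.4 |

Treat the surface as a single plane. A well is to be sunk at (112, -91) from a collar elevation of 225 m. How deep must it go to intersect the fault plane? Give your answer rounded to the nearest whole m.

Two edge vectors: Well 1→Well 2 = (253, 214, 3.6), Well 1→Well 3 = (653, 614, 3.6).
Normal n = (Well 1→Well 2) × (Well 1→Well 3) = (-1440, 1440, 15600).
So ∂z/∂x = −n_x/n_z = 0.09231 and ∂z/∂y = −n_y/n_z = −0.09231.
Intercept c from Well 1: 195.8 − 6.92 − 16.43 = 172.45.
At (112, -91): z_contact = 10.3 + 8.4 + 172.45 = 191.2 m.
Depth below ground = 225 − 191.2 = 34 m.

34 m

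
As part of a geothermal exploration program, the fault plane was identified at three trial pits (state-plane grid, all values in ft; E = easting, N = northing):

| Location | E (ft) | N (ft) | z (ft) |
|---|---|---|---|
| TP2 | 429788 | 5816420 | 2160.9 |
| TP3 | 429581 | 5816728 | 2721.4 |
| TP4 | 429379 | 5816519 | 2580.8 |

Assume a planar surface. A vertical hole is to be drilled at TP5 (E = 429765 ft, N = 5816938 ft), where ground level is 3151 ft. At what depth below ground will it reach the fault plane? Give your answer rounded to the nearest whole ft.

275 ft

Let the plane be z = a·E + b·N + c.
TP3−TP2: −207a + 308b = 560.5;  TP4−TP2: −409a + 99b = 419.9.
Solving gives a = −0.70004171, b = 1.34932261.
Then c = 2160.9 − a·429788 − b·5816420 = −7545196.61.
At (429765, 5816938): z_contact = −300853.4 + 7848926.0 − 7545196.61 = 2876.0 ft.
Depth below ground = 3151 − 2876.0 = 275 ft.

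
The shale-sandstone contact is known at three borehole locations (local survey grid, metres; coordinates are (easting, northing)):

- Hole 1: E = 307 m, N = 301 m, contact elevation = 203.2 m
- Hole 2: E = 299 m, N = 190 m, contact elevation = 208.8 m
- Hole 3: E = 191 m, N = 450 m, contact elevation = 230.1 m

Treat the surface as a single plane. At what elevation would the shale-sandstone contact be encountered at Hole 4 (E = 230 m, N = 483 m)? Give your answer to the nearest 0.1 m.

Let the plane be z = a·E + b·N + c.
Hole 2−Hole 1: −8a − 111b = 5.6;  Hole 3−Hole 1: −116a + 149b = 26.9.
Solving gives a = −0.27156, b = −0.03088.
Then c = 203.2 − a·307 − b·301 = 295.86.
At (230, 483): z = −62.5 − 14.9 + 295.86 = 218.5 m.

218.5 m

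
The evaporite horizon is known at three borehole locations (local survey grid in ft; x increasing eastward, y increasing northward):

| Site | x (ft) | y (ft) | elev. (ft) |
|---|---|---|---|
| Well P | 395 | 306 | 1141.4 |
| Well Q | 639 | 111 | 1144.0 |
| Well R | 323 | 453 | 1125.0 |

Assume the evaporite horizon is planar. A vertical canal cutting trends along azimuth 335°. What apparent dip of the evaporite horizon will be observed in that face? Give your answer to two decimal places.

5.93°

Two edge vectors: Well P→Well Q = (244, -195, 2.6), Well P→Well R = (-72, 147, -16.4).
Normal n = (Well P→Well Q) × (Well P→Well R) = (2815.8, 3814.4, 21828).
So ∂z/∂x = −n_x/n_z = −0.12900 and ∂z/∂y = −n_y/n_z = −0.17475.
Unit vector along 335° is (sin 335°, cos 335°) = (-0.4226, 0.9063).
Slope in that direction = a·(-0.4226) + b·(0.9063) = −0.10386.
Apparent dip = arctan|0.10386| = 5.93° (true dip is 12.3°, so apparent ≤ true as expected).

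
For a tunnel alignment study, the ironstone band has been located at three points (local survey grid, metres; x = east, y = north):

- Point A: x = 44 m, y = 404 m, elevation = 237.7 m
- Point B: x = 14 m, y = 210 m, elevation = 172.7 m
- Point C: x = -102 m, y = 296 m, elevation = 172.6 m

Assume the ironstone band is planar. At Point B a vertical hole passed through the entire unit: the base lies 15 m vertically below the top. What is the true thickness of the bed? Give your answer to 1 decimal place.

14.0 m

Let the plane be z = a·x + b·y + c.
Point B−Point A: −30a − 194b = −65;  Point C−Point A: −146a − 108b = −65.1.
Solving gives a = 0.22362, b = 0.30047.
|∇z| = √(a²+b²) = 0.37455, so dip δ = arctan(0.37455) = 20.53°.
True thickness = vertical thickness × cos δ = 15 × cos 20.53° = 14.0 m.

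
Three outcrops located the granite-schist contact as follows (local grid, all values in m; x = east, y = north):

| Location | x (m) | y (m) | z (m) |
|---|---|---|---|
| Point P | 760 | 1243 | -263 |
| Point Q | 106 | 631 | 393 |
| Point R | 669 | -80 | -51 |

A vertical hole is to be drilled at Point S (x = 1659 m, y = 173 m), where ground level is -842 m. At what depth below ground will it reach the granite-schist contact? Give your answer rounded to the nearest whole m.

136 m

Two edge vectors: Point P→Point Q = (-654, -612, 656), Point P→Point R = (-91, -1323, 212).
Normal n = (Point P→Point Q) × (Point P→Point R) = (738144, 78952, 809550).
So ∂z/∂x = −n_x/n_z = −0.91180 and ∂z/∂y = −n_y/n_z = −0.09753.
Intercept c from Point P: -263 + 692.96 + 121.22 = 551.19.
At (1659, 173): z_contact = −1512.7 − 16.9 + 551.19 = -978.4 m.
Depth below ground = -842 − (-978.4) = 136 m.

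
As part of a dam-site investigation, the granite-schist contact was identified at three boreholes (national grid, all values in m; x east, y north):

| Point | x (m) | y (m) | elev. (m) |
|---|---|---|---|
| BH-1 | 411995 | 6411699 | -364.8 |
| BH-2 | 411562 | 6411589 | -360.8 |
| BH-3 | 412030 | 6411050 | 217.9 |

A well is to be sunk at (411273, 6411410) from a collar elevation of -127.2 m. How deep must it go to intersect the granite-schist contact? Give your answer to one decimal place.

Two edge vectors: BH-1→BH-2 = (-433, -110, 4), BH-1→BH-3 = (35, -649, 582.7).
Normal n = (BH-1→BH-2) × (BH-1→BH-3) = (-61501, 252449.1, 284867).
So ∂z/∂x = −n_x/n_z = 0.215893733 and ∂z/∂y = −n_y/n_z = −0.886199876.
Intercept c from BH-1: -364.8 − 88947.14 + 5682046.86 = 5592734.92.
At (411273, 6411410): z_contact = 88791.26 − 5681790.75 + 5592734.92 = -264.56 m.
Depth below ground = -127.2 − (-264.56) = 137.4 m.

137.4 m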